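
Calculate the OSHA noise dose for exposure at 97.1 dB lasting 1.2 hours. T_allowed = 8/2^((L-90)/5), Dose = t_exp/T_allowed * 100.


T_allowed = 8 / 2^((97.1 - 90)/5) = 2.9897 hr
Dose = 1.2 / 2.9897 * 100 = 40.138 %


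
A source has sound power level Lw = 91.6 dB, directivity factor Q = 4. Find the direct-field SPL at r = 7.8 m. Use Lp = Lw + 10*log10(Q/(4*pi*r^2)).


4*pi*r^2 = 4*pi*7.8^2 = 764.538 m^2
Q / (4*pi*r^2) = 4 / 764.538 = 0.00523192
Lp = 91.6 + 10*log10(0.00523192) = 68.787 dB


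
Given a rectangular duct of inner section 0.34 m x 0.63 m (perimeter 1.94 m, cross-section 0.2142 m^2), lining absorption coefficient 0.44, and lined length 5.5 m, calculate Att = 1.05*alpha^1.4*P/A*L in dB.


alpha^1.4 = 0.44^1.4 = 0.316835
Attenuation rate = 1.05 * alpha^1.4 * P / A
= 1.05 * 0.316835 * 1.94 / 0.2142 = 3.01304 dB/m
Total Att = 3.01304 * 5.5 = 16.572 dB


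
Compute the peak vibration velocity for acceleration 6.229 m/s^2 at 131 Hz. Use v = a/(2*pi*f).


omega = 2*pi*f = 2*pi*131 = 823.097 rad/s
v = a / omega = 6.229 / 823.097 = 0.0075678 m/s


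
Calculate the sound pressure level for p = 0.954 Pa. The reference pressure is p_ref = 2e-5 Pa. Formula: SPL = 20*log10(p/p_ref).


p / p_ref = 0.954 / 2e-5 = 47700
SPL = 20 * log10(47700) = 93.57 dB


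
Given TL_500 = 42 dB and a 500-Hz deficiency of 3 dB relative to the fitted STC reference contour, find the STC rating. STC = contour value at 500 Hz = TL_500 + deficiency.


By ASTM E413, STC = value of the fitted reference contour at 500 Hz.
Contour value at 500 Hz = TL_500 + deficiency = 42 + 3 = 45
STC = 45


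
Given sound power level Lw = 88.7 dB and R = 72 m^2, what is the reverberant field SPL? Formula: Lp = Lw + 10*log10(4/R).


4/R = 4/72 = 0.0555556
Lp = 88.7 + 10*log10(0.0555556) = 76.147 dB


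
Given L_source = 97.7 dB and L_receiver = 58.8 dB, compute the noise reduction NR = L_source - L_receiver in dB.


NR = L_source - L_receiver (difference between source and receiving room levels)
NR = 97.7 - 58.8 = 38.9 dB


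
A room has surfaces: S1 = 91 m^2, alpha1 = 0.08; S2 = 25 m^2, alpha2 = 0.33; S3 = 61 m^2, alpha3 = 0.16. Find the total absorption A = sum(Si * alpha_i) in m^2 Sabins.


91 * 0.08 = 7.28
25 * 0.33 = 8.25
61 * 0.16 = 9.76
A_total = 7.28 + 8.25 + 9.76 = 25.29 m^2


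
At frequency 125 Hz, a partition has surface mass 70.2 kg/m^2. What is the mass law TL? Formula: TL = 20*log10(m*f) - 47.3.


m * f = 70.2 * 125 = 8775
20*log10(8775) = 78.8649 dB
TL = 78.8649 - 47.3 = 31.565 dB


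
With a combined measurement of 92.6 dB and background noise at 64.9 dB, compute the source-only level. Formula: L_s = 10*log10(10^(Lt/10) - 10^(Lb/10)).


10^(92.6/10) = 1.8197e+09
10^(64.9/10) = 3.0903e+06
Difference = 1.8197e+09 - 3.0903e+06 = 1.81661e+09
L_source = 10*log10(1.81661e+09) = 92.593 dB


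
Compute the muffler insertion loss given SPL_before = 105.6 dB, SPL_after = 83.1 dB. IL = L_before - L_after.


Insertion loss = SPL without muffler - SPL with muffler
IL = 105.6 - 83.1 = 22.5 dB


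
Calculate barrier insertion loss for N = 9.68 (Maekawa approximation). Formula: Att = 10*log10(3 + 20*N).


3 + 20*N = 3 + 20*9.68 = 196.6
Att = 10*log10(196.6) = 22.936 dB


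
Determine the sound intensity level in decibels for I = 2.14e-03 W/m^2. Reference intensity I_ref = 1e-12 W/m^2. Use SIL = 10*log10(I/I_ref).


I / I_ref = 2.14e-03 / 1e-12 = 2.14e+09
SIL = 10 * log10(2.14e+09) = 93.304 dB


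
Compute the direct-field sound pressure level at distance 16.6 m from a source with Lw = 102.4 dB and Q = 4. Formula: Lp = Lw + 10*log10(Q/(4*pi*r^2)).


4*pi*r^2 = 4*pi*16.6^2 = 3462.79 m^2
Q / (4*pi*r^2) = 4 / 3462.79 = 0.00115514
Lp = 102.4 + 10*log10(0.00115514) = 73.026 dB


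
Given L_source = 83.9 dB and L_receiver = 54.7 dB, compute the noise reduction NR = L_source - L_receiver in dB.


NR = L_source - L_receiver (difference between source and receiving room levels)
NR = 83.9 - 54.7 = 29.2 dB


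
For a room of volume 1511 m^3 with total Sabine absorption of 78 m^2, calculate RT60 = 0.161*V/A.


RT60 = 0.161 * 1511 / 78 = 3.1189 s


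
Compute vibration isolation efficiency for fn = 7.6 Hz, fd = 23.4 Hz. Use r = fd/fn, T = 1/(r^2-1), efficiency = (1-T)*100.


r = 23.4 / 7.6 = 3.07895
r^2 - 1 = 3.07895^2 - 1 = 8.47993
T = 1/8.47993 = 0.117926
Efficiency = (1 - 0.117926)*100 = 88.207 %


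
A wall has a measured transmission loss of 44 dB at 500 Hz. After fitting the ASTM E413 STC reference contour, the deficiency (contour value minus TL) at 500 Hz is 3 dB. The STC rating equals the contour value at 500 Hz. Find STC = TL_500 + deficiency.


By ASTM E413, STC = value of the fitted reference contour at 500 Hz.
Contour value at 500 Hz = TL_500 + deficiency = 44 + 3 = 47
STC = 47


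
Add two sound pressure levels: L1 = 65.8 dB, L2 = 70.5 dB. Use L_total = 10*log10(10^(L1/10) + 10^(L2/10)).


10^(65.8/10) = 3.80189e+06
10^(70.5/10) = 1.12202e+07
Sum = 3.80189e+06 + 1.12202e+07 = 1.50221e+07
L_total = 10*log10(1.50221e+07) = 71.767 dB


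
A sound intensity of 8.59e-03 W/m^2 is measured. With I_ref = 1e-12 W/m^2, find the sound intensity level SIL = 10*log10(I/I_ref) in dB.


I / I_ref = 8.59e-03 / 1e-12 = 8.59e+09
SIL = 10 * log10(8.59e+09) = 99.34 dB


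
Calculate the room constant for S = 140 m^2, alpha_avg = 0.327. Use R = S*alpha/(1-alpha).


R = 140 * 0.327 / (1 - 0.327) = 68.024 m^2


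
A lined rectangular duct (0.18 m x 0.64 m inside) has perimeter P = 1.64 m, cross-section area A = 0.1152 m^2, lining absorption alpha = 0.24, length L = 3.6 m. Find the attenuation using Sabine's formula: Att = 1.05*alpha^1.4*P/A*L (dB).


alpha^1.4 = 0.24^1.4 = 0.135611
Attenuation rate = 1.05 * alpha^1.4 * P / A
= 1.05 * 0.135611 * 1.64 / 0.1152 = 2.0271 dB/m
Total Att = 2.0271 * 3.6 = 7.2976 dB


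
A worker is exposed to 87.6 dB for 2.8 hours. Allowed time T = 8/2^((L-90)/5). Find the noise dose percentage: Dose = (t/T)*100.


T_allowed = 8 / 2^((87.6 - 90)/5) = 11.1579 hr
Dose = 2.8 / 11.1579 * 100 = 25.094 %


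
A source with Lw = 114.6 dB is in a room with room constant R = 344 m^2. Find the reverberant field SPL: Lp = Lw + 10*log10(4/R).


4/R = 4/344 = 0.0116279
Lp = 114.6 + 10*log10(0.0116279) = 95.255 dB


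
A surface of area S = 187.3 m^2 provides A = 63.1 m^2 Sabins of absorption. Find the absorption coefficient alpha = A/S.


Absorption coefficient = absorbed power / incident power
alpha = A / S = 63.1 / 187.3 = 0.33689


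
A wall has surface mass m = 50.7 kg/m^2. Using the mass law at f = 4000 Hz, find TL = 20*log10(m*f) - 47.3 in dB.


m * f = 50.7 * 4000 = 202800
20*log10(202800) = 106.141 dB
TL = 106.141 - 47.3 = 58.841 dB


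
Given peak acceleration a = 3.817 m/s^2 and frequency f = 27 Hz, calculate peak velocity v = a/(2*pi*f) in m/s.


omega = 2*pi*f = 2*pi*27 = 169.646 rad/s
v = a / omega = 3.817 / 169.646 = 0.0225 m/s


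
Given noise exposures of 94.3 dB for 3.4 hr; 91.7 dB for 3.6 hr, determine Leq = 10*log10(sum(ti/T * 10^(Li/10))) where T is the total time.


T_total = 3.4 + 3.6 = 7.0 hr
(3.4/7.0) * 10^(94.3/10) = 1.30732e+09
(3.6/7.0) * 10^(91.7/10) = 7.60684e+08
Sum = 1.30732e+09 + 7.60684e+08 = 2.068e+09
Leq = 10*log10(2.068e+09) = 93.156 dB


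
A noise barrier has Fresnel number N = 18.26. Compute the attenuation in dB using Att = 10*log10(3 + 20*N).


3 + 20*N = 3 + 20*18.26 = 368.2
Att = 10*log10(368.2) = 25.661 dB


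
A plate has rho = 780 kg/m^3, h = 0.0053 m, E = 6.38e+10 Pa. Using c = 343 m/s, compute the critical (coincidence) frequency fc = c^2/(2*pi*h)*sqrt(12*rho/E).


12*rho/E = 12*780/6.38e+10 = 1.46708e-07
sqrt(12*rho/E) = sqrt(1.46708e-07) = 0.000383025
c^2/(2*pi*h) = 343^2/(2*pi*0.0053) = 3.53291e+06
fc = 3.53291e+06 * 0.000383025 = 1353.2 Hz


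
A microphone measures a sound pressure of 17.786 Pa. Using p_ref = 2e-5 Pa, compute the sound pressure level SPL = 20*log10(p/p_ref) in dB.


p / p_ref = 17.786 / 2e-5 = 889300
SPL = 20 * log10(889300) = 118.98 dB


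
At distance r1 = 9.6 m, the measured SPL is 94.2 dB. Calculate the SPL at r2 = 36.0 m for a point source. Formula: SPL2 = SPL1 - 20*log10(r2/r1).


r2/r1 = 36.0/9.6 = 3.75
Correction = 20*log10(3.75) = 11.4806 dB
SPL2 = 94.2 - 11.4806 = 82.719 dB


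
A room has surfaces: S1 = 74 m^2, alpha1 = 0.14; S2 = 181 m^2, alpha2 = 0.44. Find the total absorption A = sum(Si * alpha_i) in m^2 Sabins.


74 * 0.14 = 10.36
181 * 0.44 = 79.64
A_total = 10.36 + 79.64 = 90 m^2


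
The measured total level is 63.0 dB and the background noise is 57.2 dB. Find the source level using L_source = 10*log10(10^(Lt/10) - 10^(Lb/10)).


10^(63.0/10) = 1.99526e+06
10^(57.2/10) = 524807
Difference = 1.99526e+06 - 524807 = 1.47045e+06
L_source = 10*log10(1.47045e+06) = 61.675 dB


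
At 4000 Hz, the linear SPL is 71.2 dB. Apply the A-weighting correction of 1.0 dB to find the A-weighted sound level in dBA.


A-weighting table: 4000 Hz -> 1.0 dB correction
SPL_A = SPL + correction = 71.2 + (1.0) = 72.2 dBA


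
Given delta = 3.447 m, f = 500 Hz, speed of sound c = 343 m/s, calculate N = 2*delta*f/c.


N = 2*delta*f/c = 2*delta/lambda, where lambda = c/f
lambda = 343 / 500 = 0.686 m
N = 2 * 3.447 / 0.686 = 10.05


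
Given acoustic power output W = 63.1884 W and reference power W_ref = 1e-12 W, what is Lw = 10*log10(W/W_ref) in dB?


W / W_ref = 63.1884 / 1e-12 = 6.31884e+13
Lw = 10 * log10(6.31884e+13) = 138.01 dB


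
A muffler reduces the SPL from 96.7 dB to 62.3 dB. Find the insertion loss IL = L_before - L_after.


Insertion loss = SPL without muffler - SPL with muffler
IL = 96.7 - 62.3 = 34.4 dB


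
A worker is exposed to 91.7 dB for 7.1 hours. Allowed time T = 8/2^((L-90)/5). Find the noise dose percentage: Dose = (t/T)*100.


T_allowed = 8 / 2^((91.7 - 90)/5) = 6.32033 hr
Dose = 7.1 / 6.32033 * 100 = 112.34 %


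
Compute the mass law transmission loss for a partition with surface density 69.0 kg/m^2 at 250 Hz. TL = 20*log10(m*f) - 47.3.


m * f = 69.0 * 250 = 17250
20*log10(17250) = 84.7358 dB
TL = 84.7358 - 47.3 = 37.436 dB


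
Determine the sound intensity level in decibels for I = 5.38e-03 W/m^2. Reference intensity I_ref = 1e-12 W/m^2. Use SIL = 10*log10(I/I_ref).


I / I_ref = 5.38e-03 / 1e-12 = 5.38e+09
SIL = 10 * log10(5.38e+09) = 97.308 dB


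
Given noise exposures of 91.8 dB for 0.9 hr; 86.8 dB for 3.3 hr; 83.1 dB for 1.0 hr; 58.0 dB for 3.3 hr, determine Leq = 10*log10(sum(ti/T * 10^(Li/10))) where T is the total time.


T_total = 0.9 + 3.3 + 1.0 + 3.3 = 8.5 hr
(0.9/8.5) * 10^(91.8/10) = 1.60259e+08
(3.3/8.5) * 10^(86.8/10) = 1.85821e+08
(1.0/8.5) * 10^(83.1/10) = 2.40204e+07
(3.3/8.5) * 10^(58.0/10) = 244960
Sum = 1.60259e+08 + 1.85821e+08 + 2.40204e+07 + 244960 = 3.70345e+08
Leq = 10*log10(3.70345e+08) = 85.686 dB


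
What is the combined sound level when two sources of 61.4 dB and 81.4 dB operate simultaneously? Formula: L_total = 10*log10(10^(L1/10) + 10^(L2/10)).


10^(61.4/10) = 1.38038e+06
10^(81.4/10) = 1.38038e+08
Sum = 1.38038e+06 + 1.38038e+08 = 1.39418e+08
L_total = 10*log10(1.39418e+08) = 81.443 dB


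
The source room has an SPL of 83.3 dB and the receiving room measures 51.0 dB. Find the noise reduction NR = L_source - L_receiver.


NR = L_source - L_receiver (difference between source and receiving room levels)
NR = 83.3 - 51.0 = 32.3 dB


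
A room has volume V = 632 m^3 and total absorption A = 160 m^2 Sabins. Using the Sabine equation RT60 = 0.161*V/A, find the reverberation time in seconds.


RT60 = 0.161 * 632 / 160 = 0.63595 s


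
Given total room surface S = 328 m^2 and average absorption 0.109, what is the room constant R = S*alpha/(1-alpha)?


R = 328 * 0.109 / (1 - 0.109) = 40.126 m^2


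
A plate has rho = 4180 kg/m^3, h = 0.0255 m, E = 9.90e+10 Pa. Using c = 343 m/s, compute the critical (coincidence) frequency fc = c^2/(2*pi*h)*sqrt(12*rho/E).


12*rho/E = 12*4180/9.90e+10 = 5.06667e-07
sqrt(12*rho/E) = sqrt(5.06667e-07) = 0.000711805
c^2/(2*pi*h) = 343^2/(2*pi*0.0255) = 734291
fc = 734291 * 0.000711805 = 522.67 Hz


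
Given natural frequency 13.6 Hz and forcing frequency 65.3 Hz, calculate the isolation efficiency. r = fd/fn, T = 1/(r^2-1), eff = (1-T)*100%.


r = 65.3 / 13.6 = 4.80147
r^2 - 1 = 4.80147^2 - 1 = 22.0541
T = 1/22.0541 = 0.045343
Efficiency = (1 - 0.045343)*100 = 95.466 %


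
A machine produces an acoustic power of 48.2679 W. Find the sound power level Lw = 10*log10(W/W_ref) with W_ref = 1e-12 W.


W / W_ref = 48.2679 / 1e-12 = 4.82679e+13
Lw = 10 * log10(4.82679e+13) = 136.84 dB


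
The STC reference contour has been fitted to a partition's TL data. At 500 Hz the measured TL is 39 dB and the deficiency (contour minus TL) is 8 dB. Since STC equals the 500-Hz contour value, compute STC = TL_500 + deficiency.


By ASTM E413, STC = value of the fitted reference contour at 500 Hz.
Contour value at 500 Hz = TL_500 + deficiency = 39 + 8 = 47
STC = 47


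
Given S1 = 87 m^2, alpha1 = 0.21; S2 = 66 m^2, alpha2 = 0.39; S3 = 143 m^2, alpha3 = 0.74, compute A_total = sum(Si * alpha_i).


87 * 0.21 = 18.27
66 * 0.39 = 25.74
143 * 0.74 = 105.82
A_total = 18.27 + 25.74 + 105.82 = 149.83 m^2


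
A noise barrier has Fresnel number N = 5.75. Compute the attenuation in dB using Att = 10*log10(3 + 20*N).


3 + 20*N = 3 + 20*5.75 = 118
Att = 10*log10(118) = 20.719 dB


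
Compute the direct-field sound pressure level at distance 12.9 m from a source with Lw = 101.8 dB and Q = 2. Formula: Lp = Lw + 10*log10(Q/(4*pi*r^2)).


4*pi*r^2 = 4*pi*12.9^2 = 2091.17 m^2
Q / (4*pi*r^2) = 2 / 2091.17 = 0.000956402
Lp = 101.8 + 10*log10(0.000956402) = 71.606 dB


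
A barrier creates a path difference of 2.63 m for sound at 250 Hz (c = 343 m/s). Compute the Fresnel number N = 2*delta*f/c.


N = 2*delta*f/c = 2*delta/lambda, where lambda = c/f
lambda = 343 / 250 = 1.372 m
N = 2 * 2.63 / 1.372 = 3.8338


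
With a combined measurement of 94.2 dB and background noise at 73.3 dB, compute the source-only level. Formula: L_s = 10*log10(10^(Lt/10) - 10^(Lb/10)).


10^(94.2/10) = 2.63027e+09
10^(73.3/10) = 2.13796e+07
Difference = 2.63027e+09 - 2.13796e+07 = 2.60889e+09
L_source = 10*log10(2.60889e+09) = 94.165 dB


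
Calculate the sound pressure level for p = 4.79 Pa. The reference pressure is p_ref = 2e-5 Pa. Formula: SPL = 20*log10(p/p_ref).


p / p_ref = 4.79 / 2e-5 = 239500
SPL = 20 * log10(239500) = 107.59 dB


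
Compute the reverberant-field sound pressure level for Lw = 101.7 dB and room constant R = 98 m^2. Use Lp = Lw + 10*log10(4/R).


4/R = 4/98 = 0.0408163
Lp = 101.7 + 10*log10(0.0408163) = 87.808 dB


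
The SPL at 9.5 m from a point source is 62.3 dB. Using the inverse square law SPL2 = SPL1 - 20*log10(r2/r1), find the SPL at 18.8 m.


r2/r1 = 18.8/9.5 = 1.97895
Correction = 20*log10(1.97895) = 5.9287 dB
SPL2 = 62.3 - 5.9287 = 56.371 dB


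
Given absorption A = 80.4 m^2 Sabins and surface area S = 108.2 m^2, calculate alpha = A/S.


Absorption coefficient = absorbed power / incident power
alpha = A / S = 80.4 / 108.2 = 0.74307


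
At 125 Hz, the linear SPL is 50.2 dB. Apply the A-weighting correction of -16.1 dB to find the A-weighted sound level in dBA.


A-weighting table: 125 Hz -> -16.1 dB correction
SPL_A = SPL + correction = 50.2 + (-16.1) = 34.1 dBA


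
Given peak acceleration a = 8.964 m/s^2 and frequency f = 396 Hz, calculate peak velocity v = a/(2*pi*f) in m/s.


omega = 2*pi*f = 2*pi*396 = 2488.14 rad/s
v = a / omega = 8.964 / 2488.14 = 0.0036027 m/s


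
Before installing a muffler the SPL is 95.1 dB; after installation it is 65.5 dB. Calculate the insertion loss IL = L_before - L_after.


Insertion loss = SPL without muffler - SPL with muffler
IL = 95.1 - 65.5 = 29.6 dB


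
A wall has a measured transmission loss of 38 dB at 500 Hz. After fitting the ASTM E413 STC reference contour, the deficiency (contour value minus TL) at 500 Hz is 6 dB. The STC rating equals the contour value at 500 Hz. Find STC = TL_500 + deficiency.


By ASTM E413, STC = value of the fitted reference contour at 500 Hz.
Contour value at 500 Hz = TL_500 + deficiency = 38 + 6 = 44
STC = 44


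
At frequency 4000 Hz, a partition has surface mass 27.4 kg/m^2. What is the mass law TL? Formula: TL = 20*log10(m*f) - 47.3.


m * f = 27.4 * 4000 = 109600
20*log10(109600) = 100.796 dB
TL = 100.796 - 47.3 = 53.496 dB


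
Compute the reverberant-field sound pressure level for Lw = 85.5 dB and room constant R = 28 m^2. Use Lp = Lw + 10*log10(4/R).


4/R = 4/28 = 0.142857
Lp = 85.5 + 10*log10(0.142857) = 77.049 dB


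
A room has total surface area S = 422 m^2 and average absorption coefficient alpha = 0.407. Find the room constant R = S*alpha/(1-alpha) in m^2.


R = 422 * 0.407 / (1 - 0.407) = 289.64 m^2


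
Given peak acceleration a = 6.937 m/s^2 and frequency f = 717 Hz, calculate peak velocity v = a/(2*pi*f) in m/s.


omega = 2*pi*f = 2*pi*717 = 4505.04 rad/s
v = a / omega = 6.937 / 4505.04 = 0.0015398 m/s


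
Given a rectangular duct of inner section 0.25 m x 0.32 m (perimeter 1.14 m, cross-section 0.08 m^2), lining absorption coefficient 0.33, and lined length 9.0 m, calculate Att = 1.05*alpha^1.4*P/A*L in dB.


alpha^1.4 = 0.33^1.4 = 0.211797
Attenuation rate = 1.05 * alpha^1.4 * P / A
= 1.05 * 0.211797 * 1.14 / 0.08 = 3.16901 dB/m
Total Att = 3.16901 * 9.0 = 28.521 dB


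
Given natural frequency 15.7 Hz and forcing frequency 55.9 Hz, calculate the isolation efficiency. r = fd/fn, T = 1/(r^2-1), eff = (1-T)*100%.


r = 55.9 / 15.7 = 3.56051
r^2 - 1 = 3.56051^2 - 1 = 11.6772
T = 1/11.6772 = 0.085637
Efficiency = (1 - 0.085637)*100 = 91.436 %


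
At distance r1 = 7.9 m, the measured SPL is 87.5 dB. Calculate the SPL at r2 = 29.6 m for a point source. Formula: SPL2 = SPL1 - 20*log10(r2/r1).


r2/r1 = 29.6/7.9 = 3.74684
Correction = 20*log10(3.74684) = 11.4733 dB
SPL2 = 87.5 - 11.4733 = 76.027 dB


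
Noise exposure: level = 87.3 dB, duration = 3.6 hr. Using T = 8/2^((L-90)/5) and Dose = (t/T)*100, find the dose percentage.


T_allowed = 8 / 2^((87.3 - 90)/5) = 11.6318 hr
Dose = 3.6 / 11.6318 * 100 = 30.95 %


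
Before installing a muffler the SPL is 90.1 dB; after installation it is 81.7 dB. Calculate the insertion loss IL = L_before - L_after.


Insertion loss = SPL without muffler - SPL with muffler
IL = 90.1 - 81.7 = 8.4 dB


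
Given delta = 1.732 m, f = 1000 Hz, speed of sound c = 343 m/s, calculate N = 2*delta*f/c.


N = 2*delta*f/c = 2*delta/lambda, where lambda = c/f
lambda = 343 / 1000 = 0.343 m
N = 2 * 1.732 / 0.343 = 10.099


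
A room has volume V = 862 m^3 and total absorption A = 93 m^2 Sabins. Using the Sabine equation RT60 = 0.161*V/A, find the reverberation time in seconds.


RT60 = 0.161 * 862 / 93 = 1.4923 s


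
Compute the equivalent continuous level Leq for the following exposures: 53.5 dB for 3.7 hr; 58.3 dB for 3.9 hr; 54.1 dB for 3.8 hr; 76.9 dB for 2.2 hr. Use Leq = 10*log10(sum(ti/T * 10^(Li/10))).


T_total = 3.7 + 3.9 + 3.8 + 2.2 = 13.6 hr
(3.7/13.6) * 10^(53.5/10) = 60906.4
(3.9/13.6) * 10^(58.3/10) = 193877
(3.8/13.6) * 10^(54.1/10) = 71819.9
(2.2/13.6) * 10^(76.9/10) = 7.92289e+06
Sum = 60906.4 + 193877 + 71819.9 + 7.92289e+06 = 8.24949e+06
Leq = 10*log10(8.24949e+06) = 69.164 dB


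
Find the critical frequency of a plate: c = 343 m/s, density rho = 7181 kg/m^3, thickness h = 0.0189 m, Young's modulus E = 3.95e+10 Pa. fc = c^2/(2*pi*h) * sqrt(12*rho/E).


12*rho/E = 12*7181/3.95e+10 = 2.18157e-06
sqrt(12*rho/E) = sqrt(2.18157e-06) = 0.00147701
c^2/(2*pi*h) = 343^2/(2*pi*0.0189) = 990710
fc = 990710 * 0.00147701 = 1463.3 Hz


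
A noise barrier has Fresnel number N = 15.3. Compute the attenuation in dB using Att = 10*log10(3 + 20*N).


3 + 20*N = 3 + 20*15.3 = 309
Att = 10*log10(309) = 24.9 dB


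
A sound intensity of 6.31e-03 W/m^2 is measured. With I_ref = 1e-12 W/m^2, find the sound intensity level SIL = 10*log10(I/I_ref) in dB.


I / I_ref = 6.31e-03 / 1e-12 = 6.31e+09
SIL = 10 * log10(6.31e+09) = 98 dB


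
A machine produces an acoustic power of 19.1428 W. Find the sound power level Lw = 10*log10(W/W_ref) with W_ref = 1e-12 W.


W / W_ref = 19.1428 / 1e-12 = 1.91428e+13
Lw = 10 * log10(1.91428e+13) = 132.82 dB


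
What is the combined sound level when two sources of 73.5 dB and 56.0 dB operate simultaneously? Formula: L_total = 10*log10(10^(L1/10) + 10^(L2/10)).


10^(73.5/10) = 2.23872e+07
10^(56.0/10) = 398107
Sum = 2.23872e+07 + 398107 = 2.27853e+07
L_total = 10*log10(2.27853e+07) = 73.577 dB


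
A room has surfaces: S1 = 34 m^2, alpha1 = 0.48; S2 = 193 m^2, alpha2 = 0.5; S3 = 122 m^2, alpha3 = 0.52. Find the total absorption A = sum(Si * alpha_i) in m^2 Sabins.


34 * 0.48 = 16.32
193 * 0.5 = 96.5
122 * 0.52 = 63.44
A_total = 16.32 + 96.5 + 63.44 = 176.26 m^2


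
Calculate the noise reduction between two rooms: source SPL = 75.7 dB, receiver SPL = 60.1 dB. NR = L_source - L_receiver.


NR = L_source - L_receiver (difference between source and receiving room levels)
NR = 75.7 - 60.1 = 15.6 dB


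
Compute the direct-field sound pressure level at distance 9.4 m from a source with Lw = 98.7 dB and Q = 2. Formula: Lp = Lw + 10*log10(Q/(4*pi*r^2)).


4*pi*r^2 = 4*pi*9.4^2 = 1110.36 m^2
Q / (4*pi*r^2) = 2 / 1110.36 = 0.00180122
Lp = 98.7 + 10*log10(0.00180122) = 71.256 dB


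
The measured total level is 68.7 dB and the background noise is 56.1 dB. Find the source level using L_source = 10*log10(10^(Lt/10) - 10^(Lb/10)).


10^(68.7/10) = 7.4131e+06
10^(56.1/10) = 407380
Difference = 7.4131e+06 - 407380 = 7.00572e+06
L_source = 10*log10(7.00572e+06) = 68.455 dB


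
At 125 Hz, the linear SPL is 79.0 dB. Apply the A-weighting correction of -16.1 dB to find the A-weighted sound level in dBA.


A-weighting table: 125 Hz -> -16.1 dB correction
SPL_A = SPL + correction = 79.0 + (-16.1) = 62.9 dBA


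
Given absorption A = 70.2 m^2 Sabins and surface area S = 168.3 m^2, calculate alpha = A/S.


Absorption coefficient = absorbed power / incident power
alpha = A / S = 70.2 / 168.3 = 0.41711


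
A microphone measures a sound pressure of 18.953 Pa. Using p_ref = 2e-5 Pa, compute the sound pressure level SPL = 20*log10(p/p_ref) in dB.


p / p_ref = 18.953 / 2e-5 = 947650
SPL = 20 * log10(947650) = 119.53 dB


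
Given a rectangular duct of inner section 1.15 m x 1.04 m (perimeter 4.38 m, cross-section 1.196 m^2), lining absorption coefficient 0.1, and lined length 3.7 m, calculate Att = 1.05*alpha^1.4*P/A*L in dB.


alpha^1.4 = 0.1^1.4 = 0.0398107
Attenuation rate = 1.05 * alpha^1.4 * P / A
= 1.05 * 0.0398107 * 4.38 / 1.196 = 0.153085 dB/m
Total Att = 0.153085 * 3.7 = 0.56641 dB


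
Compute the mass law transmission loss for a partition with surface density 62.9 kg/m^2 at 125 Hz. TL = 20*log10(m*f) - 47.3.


m * f = 62.9 * 125 = 7862.5
20*log10(7862.5) = 77.9112 dB
TL = 77.9112 - 47.3 = 30.611 dB


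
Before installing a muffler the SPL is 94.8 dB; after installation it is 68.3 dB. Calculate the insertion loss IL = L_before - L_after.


Insertion loss = SPL without muffler - SPL with muffler
IL = 94.8 - 68.3 = 26.5 dB


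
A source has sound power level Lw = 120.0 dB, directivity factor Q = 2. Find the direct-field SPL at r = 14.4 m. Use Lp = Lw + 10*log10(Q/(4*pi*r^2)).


4*pi*r^2 = 4*pi*14.4^2 = 2605.76 m^2
Q / (4*pi*r^2) = 2 / 2605.76 = 0.00076753
Lp = 120.0 + 10*log10(0.00076753) = 88.851 dB


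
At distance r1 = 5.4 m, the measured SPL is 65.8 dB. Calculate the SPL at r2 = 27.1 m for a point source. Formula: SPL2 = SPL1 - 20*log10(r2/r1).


r2/r1 = 27.1/5.4 = 5.01852
Correction = 20*log10(5.01852) = 14.0115 dB
SPL2 = 65.8 - 14.0115 = 51.788 dB


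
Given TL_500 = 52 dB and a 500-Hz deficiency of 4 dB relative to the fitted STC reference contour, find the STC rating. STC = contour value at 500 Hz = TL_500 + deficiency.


By ASTM E413, STC = value of the fitted reference contour at 500 Hz.
Contour value at 500 Hz = TL_500 + deficiency = 52 + 4 = 56
STC = 56


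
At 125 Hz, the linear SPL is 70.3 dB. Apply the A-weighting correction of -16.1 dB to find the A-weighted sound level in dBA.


A-weighting table: 125 Hz -> -16.1 dB correction
SPL_A = SPL + correction = 70.3 + (-16.1) = 54.2 dBA


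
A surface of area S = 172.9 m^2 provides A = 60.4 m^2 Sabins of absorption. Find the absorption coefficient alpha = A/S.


Absorption coefficient = absorbed power / incident power
alpha = A / S = 60.4 / 172.9 = 0.34933


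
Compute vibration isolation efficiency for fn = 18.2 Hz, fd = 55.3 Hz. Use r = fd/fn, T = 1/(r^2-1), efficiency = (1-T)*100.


r = 55.3 / 18.2 = 3.03846
r^2 - 1 = 3.03846^2 - 1 = 8.23224
T = 1/8.23224 = 0.121474
Efficiency = (1 - 0.121474)*100 = 87.853 %


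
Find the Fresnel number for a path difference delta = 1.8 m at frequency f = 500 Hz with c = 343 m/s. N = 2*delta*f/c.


N = 2*delta*f/c = 2*delta/lambda, where lambda = c/f
lambda = 343 / 500 = 0.686 m
N = 2 * 1.8 / 0.686 = 5.2478


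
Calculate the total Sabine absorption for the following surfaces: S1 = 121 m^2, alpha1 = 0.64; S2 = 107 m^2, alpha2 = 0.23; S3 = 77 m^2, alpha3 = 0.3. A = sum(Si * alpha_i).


121 * 0.64 = 77.44
107 * 0.23 = 24.61
77 * 0.3 = 23.1
A_total = 77.44 + 24.61 + 23.1 = 125.15 m^2


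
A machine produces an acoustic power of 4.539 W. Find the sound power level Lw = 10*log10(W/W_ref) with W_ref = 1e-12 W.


W / W_ref = 4.539 / 1e-12 = 4.539e+12
Lw = 10 * log10(4.539e+12) = 126.57 dB


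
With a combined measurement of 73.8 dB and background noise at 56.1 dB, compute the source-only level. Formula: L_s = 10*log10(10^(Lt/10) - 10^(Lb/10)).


10^(73.8/10) = 2.39883e+07
10^(56.1/10) = 407380
Difference = 2.39883e+07 - 407380 = 2.35809e+07
L_source = 10*log10(2.35809e+07) = 73.726 dB


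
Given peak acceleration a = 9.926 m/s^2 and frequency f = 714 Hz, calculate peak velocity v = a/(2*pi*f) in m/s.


omega = 2*pi*f = 2*pi*714 = 4486.19 rad/s
v = a / omega = 9.926 / 4486.19 = 0.0022126 m/s


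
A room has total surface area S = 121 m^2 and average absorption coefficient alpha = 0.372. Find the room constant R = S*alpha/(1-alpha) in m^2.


R = 121 * 0.372 / (1 - 0.372) = 71.675 m^2


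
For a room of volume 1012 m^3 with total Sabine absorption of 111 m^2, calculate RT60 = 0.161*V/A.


RT60 = 0.161 * 1012 / 111 = 1.4679 s


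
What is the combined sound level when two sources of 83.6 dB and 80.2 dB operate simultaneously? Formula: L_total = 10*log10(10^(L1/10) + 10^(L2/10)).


10^(83.6/10) = 2.29087e+08
10^(80.2/10) = 1.04713e+08
Sum = 2.29087e+08 + 1.04713e+08 = 3.338e+08
L_total = 10*log10(3.338e+08) = 85.235 dB


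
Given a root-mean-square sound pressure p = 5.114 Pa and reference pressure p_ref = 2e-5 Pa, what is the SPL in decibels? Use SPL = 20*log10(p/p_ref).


p / p_ref = 5.114 / 2e-5 = 255700
SPL = 20 * log10(255700) = 108.15 dB


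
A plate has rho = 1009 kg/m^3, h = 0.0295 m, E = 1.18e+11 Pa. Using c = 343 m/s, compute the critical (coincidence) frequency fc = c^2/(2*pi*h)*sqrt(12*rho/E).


12*rho/E = 12*1009/1.18e+11 = 1.0261e-07
sqrt(12*rho/E) = sqrt(1.0261e-07) = 0.000320328
c^2/(2*pi*h) = 343^2/(2*pi*0.0295) = 634726
fc = 634726 * 0.000320328 = 203.32 Hz


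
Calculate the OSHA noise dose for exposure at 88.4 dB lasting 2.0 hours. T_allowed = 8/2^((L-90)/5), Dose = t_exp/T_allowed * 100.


T_allowed = 8 / 2^((88.4 - 90)/5) = 9.98664 hr
Dose = 2.0 / 9.98664 * 100 = 20.027 %


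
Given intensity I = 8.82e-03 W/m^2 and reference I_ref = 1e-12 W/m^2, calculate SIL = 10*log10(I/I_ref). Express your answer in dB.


I / I_ref = 8.82e-03 / 1e-12 = 8.82e+09
SIL = 10 * log10(8.82e+09) = 99.455 dB


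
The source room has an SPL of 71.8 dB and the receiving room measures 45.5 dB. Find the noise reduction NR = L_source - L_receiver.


NR = L_source - L_receiver (difference between source and receiving room levels)
NR = 71.8 - 45.5 = 26.3 dB


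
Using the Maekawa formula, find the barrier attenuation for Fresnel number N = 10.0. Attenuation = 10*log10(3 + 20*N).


3 + 20*N = 3 + 20*10.0 = 203
Att = 10*log10(203) = 23.075 dB


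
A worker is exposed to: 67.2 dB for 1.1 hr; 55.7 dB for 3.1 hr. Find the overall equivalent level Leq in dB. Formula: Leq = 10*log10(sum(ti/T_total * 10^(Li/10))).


T_total = 1.1 + 3.1 = 4.2 hr
(1.1/4.2) * 10^(67.2/10) = 1.3745e+06
(3.1/4.2) * 10^(55.7/10) = 274228
Sum = 1.3745e+06 + 274228 = 1.64873e+06
Leq = 10*log10(1.64873e+06) = 62.171 dB


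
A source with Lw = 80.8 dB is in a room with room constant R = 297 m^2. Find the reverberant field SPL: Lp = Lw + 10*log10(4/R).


4/R = 4/297 = 0.013468
Lp = 80.8 + 10*log10(0.013468) = 62.093 dB


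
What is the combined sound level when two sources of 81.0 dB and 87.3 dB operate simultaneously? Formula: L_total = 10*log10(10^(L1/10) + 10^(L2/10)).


10^(81.0/10) = 1.25893e+08
10^(87.3/10) = 5.37032e+08
Sum = 1.25893e+08 + 5.37032e+08 = 6.62925e+08
L_total = 10*log10(6.62925e+08) = 88.215 dB


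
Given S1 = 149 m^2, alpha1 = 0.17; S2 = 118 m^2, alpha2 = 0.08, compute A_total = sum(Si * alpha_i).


149 * 0.17 = 25.33
118 * 0.08 = 9.44
A_total = 25.33 + 9.44 = 34.77 m^2


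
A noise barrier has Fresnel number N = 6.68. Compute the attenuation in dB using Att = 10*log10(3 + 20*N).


3 + 20*N = 3 + 20*6.68 = 136.6
Att = 10*log10(136.6) = 21.355 dB


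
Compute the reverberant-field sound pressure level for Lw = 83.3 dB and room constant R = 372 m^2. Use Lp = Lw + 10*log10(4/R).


4/R = 4/372 = 0.0107527
Lp = 83.3 + 10*log10(0.0107527) = 63.615 dB


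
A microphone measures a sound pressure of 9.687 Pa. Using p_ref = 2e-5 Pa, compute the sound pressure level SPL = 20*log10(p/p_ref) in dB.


p / p_ref = 9.687 / 2e-5 = 484350
SPL = 20 * log10(484350) = 113.7 dB


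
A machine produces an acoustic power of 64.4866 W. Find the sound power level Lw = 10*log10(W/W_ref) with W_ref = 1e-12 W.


W / W_ref = 64.4866 / 1e-12 = 6.44866e+13
Lw = 10 * log10(6.44866e+13) = 138.09 dB


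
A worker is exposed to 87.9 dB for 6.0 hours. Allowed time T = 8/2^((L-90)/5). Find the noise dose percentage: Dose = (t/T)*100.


T_allowed = 8 / 2^((87.9 - 90)/5) = 10.7034 hr
Dose = 6.0 / 10.7034 * 100 = 56.057 %


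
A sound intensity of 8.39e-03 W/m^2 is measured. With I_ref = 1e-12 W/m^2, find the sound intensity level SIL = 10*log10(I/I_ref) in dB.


I / I_ref = 8.39e-03 / 1e-12 = 8.39e+09
SIL = 10 * log10(8.39e+09) = 99.238 dB


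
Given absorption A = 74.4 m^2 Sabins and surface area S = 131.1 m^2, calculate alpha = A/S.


Absorption coefficient = absorbed power / incident power
alpha = A / S = 74.4 / 131.1 = 0.56751


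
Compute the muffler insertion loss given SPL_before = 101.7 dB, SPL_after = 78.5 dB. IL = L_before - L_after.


Insertion loss = SPL without muffler - SPL with muffler
IL = 101.7 - 78.5 = 23.2 dB


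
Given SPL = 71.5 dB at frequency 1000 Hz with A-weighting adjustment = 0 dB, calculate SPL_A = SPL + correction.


A-weighting table: 1000 Hz -> 0 dB correction
SPL_A = SPL + correction = 71.5 + (0) = 71.5 dBA


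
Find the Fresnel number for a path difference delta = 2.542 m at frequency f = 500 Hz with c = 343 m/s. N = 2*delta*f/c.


N = 2*delta*f/c = 2*delta/lambda, where lambda = c/f
lambda = 343 / 500 = 0.686 m
N = 2 * 2.542 / 0.686 = 7.4111


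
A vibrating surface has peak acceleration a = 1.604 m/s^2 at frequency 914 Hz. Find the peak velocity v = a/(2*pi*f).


omega = 2*pi*f = 2*pi*914 = 5742.83 rad/s
v = a / omega = 1.604 / 5742.83 = 0.0002793 m/s


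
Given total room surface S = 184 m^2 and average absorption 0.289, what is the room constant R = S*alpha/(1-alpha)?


R = 184 * 0.289 / (1 - 0.289) = 74.79 m^2


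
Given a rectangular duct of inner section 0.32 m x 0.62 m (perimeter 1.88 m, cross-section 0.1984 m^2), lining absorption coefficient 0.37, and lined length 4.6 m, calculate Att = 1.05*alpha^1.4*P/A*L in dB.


alpha^1.4 = 0.37^1.4 = 0.248589
Attenuation rate = 1.05 * alpha^1.4 * P / A
= 1.05 * 0.248589 * 1.88 / 0.1984 = 2.47336 dB/m
Total Att = 2.47336 * 4.6 = 11.377 dB


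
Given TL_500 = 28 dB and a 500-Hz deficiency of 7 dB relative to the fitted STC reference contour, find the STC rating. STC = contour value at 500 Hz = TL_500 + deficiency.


By ASTM E413, STC = value of the fitted reference contour at 500 Hz.
Contour value at 500 Hz = TL_500 + deficiency = 28 + 7 = 35
STC = 35


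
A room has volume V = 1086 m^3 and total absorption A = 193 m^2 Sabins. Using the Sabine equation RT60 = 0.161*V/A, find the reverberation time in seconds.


RT60 = 0.161 * 1086 / 193 = 0.90594 s


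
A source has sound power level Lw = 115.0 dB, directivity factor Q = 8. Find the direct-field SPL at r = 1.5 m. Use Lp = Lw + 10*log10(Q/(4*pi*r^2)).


4*pi*r^2 = 4*pi*1.5^2 = 28.2743 m^2
Q / (4*pi*r^2) = 8 / 28.2743 = 0.282942
Lp = 115.0 + 10*log10(0.282942) = 109.52 dB


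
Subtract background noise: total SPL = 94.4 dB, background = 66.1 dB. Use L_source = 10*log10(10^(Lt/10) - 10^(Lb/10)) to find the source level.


10^(94.4/10) = 2.75423e+09
10^(66.1/10) = 4.0738e+06
Difference = 2.75423e+09 - 4.0738e+06 = 2.75016e+09
L_source = 10*log10(2.75016e+09) = 94.394 dB


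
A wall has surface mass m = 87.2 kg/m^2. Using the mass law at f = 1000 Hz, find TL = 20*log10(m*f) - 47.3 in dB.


m * f = 87.2 * 1000 = 87200
20*log10(87200) = 98.8103 dB
TL = 98.8103 - 47.3 = 51.51 dB


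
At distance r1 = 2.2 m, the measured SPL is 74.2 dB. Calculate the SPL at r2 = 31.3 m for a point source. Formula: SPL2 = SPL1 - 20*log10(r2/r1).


r2/r1 = 31.3/2.2 = 14.2273
Correction = 20*log10(14.2273) = 23.0624 dB
SPL2 = 74.2 - 23.0624 = 51.138 dB


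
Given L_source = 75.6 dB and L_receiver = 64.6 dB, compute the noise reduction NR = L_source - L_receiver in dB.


NR = L_source - L_receiver (difference between source and receiving room levels)
NR = 75.6 - 64.6 = 11 dB


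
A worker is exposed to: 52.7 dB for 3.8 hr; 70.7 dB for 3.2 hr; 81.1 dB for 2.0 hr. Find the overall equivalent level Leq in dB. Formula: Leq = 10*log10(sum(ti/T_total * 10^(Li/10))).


T_total = 3.8 + 3.2 + 2.0 = 9.0 hr
(3.8/9.0) * 10^(52.7/10) = 78621.5
(3.2/9.0) * 10^(70.7/10) = 4.17741e+06
(2.0/9.0) * 10^(81.1/10) = 2.86278e+07
Sum = 78621.5 + 4.17741e+06 + 2.86278e+07 = 3.28838e+07
Leq = 10*log10(3.28838e+07) = 75.17 dB


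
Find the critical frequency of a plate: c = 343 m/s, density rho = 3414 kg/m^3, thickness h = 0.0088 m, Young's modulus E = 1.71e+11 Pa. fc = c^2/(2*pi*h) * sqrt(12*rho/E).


12*rho/E = 12*3414/1.71e+11 = 2.39579e-07
sqrt(12*rho/E) = sqrt(2.39579e-07) = 0.000489468
c^2/(2*pi*h) = 343^2/(2*pi*0.0088) = 2.12777e+06
fc = 2.12777e+06 * 0.000489468 = 1041.5 Hz


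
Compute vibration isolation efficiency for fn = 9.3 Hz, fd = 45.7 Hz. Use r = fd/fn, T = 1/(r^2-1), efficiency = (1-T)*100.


r = 45.7 / 9.3 = 4.91398
r^2 - 1 = 4.91398^2 - 1 = 23.1472
T = 1/23.1472 = 0.0432018
Efficiency = (1 - 0.0432018)*100 = 95.68 %


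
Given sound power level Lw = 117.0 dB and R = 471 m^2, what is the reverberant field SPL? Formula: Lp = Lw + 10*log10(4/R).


4/R = 4/471 = 0.00849257
Lp = 117.0 + 10*log10(0.00849257) = 96.29 dB


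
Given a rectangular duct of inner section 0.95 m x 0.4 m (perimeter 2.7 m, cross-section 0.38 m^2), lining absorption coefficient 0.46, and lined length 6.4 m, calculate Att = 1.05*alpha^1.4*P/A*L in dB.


alpha^1.4 = 0.46^1.4 = 0.337179
Attenuation rate = 1.05 * alpha^1.4 * P / A
= 1.05 * 0.337179 * 2.7 / 0.38 = 2.51553 dB/m
Total Att = 2.51553 * 6.4 = 16.099 dB


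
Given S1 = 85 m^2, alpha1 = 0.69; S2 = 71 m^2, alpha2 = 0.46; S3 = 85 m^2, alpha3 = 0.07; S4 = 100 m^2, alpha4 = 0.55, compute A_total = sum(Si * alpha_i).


85 * 0.69 = 58.65
71 * 0.46 = 32.66
85 * 0.07 = 5.95
100 * 0.55 = 55
A_total = 58.65 + 32.66 + 5.95 + 55 = 152.26 m^2


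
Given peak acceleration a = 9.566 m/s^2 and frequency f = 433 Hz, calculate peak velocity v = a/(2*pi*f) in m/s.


omega = 2*pi*f = 2*pi*433 = 2720.62 rad/s
v = a / omega = 9.566 / 2720.62 = 0.0035161 m/s


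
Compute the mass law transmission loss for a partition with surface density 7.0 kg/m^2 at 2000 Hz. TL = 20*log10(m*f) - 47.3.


m * f = 7.0 * 2000 = 14000
20*log10(14000) = 82.9226 dB
TL = 82.9226 - 47.3 = 35.623 dB


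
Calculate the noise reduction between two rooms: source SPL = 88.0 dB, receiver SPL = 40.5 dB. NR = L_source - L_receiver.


NR = L_source - L_receiver (difference between source and receiving room levels)
NR = 88.0 - 40.5 = 47.5 dB


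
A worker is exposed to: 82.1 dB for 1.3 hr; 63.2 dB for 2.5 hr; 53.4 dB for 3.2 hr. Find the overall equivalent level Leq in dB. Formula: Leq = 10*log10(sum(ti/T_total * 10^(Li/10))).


T_total = 1.3 + 2.5 + 3.2 = 7.0 hr
(1.3/7.0) * 10^(82.1/10) = 3.01193e+07
(2.5/7.0) * 10^(63.2/10) = 746177
(3.2/7.0) * 10^(53.4/10) = 100012
Sum = 3.01193e+07 + 746177 + 100012 = 3.09655e+07
Leq = 10*log10(3.09655e+07) = 74.909 dB


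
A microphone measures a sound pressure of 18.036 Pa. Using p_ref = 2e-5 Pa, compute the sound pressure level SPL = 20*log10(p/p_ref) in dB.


p / p_ref = 18.036 / 2e-5 = 901800
SPL = 20 * log10(901800) = 119.1 dB


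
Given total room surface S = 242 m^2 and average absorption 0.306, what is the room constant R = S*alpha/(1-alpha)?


R = 242 * 0.306 / (1 - 0.306) = 106.7 m^2


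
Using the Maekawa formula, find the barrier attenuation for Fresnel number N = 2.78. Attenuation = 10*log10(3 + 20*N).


3 + 20*N = 3 + 20*2.78 = 58.6
Att = 10*log10(58.6) = 17.679 dB


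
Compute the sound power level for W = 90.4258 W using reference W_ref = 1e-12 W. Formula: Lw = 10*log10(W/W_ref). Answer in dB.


W / W_ref = 90.4258 / 1e-12 = 9.04258e+13
Lw = 10 * log10(9.04258e+13) = 139.56 dB


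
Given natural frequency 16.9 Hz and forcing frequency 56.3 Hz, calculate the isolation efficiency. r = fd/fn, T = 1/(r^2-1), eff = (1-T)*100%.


r = 56.3 / 16.9 = 3.33136
r^2 - 1 = 3.33136^2 - 1 = 10.098
T = 1/10.098 = 0.0990295
Efficiency = (1 - 0.0990295)*100 = 90.097 %


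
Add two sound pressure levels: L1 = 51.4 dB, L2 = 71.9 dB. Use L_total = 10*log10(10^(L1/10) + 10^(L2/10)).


10^(51.4/10) = 138038
10^(71.9/10) = 1.54882e+07
Sum = 138038 + 1.54882e+07 = 1.56262e+07
L_total = 10*log10(1.56262e+07) = 71.939 dB


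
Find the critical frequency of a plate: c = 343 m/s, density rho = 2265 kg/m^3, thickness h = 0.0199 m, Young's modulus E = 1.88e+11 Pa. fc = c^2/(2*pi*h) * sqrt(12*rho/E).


12*rho/E = 12*2265/1.88e+11 = 1.44574e-07
sqrt(12*rho/E) = sqrt(1.44574e-07) = 0.000380229
c^2/(2*pi*h) = 343^2/(2*pi*0.0199) = 940926
fc = 940926 * 0.000380229 = 357.77 Hz


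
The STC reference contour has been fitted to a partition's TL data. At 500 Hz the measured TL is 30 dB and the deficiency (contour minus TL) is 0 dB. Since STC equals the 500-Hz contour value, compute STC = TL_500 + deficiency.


By ASTM E413, STC = value of the fitted reference contour at 500 Hz.
Contour value at 500 Hz = TL_500 + deficiency = 30 + 0 = 30
STC = 30


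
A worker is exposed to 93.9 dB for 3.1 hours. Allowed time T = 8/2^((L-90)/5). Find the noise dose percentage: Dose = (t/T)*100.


T_allowed = 8 / 2^((93.9 - 90)/5) = 4.65893 hr
Dose = 3.1 / 4.65893 * 100 = 66.539 %


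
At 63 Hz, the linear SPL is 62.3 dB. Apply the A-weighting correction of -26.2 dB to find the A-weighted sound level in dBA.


A-weighting table: 63 Hz -> -26.2 dB correction
SPL_A = SPL + correction = 62.3 + (-26.2) = 36.1 dBA


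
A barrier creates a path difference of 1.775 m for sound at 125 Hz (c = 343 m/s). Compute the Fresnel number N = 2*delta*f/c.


N = 2*delta*f/c = 2*delta/lambda, where lambda = c/f
lambda = 343 / 125 = 2.744 m
N = 2 * 1.775 / 2.744 = 1.2937
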